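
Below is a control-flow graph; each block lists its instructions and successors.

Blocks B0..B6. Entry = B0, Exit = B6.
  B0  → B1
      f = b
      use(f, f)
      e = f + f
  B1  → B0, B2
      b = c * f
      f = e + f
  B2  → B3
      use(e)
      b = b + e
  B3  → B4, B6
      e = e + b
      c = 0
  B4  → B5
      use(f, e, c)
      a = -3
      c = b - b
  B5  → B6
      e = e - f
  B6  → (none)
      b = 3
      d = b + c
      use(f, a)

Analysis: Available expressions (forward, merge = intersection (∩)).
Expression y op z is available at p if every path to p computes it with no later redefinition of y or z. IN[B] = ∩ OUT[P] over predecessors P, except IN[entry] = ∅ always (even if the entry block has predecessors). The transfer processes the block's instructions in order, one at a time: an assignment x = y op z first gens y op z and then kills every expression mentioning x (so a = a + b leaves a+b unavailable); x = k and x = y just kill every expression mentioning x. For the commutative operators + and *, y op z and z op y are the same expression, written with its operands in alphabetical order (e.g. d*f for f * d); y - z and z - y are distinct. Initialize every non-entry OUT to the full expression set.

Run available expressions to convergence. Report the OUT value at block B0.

Answer: {f+f}

Working:
Converged values:
  B0: | IN={} | OUT={f+f}
  B1: | IN={f+f} | OUT={}
  B2: | IN={} | OUT={}
  B3: | IN={} | OUT={}
  B4: | IN={} | OUT={b-b}
  B5: | IN={b-b} | OUT={b-b}
  B6: | IN={} | OUT={b+c}

Merge at B0 (entry node, so the boundary value {} is joined with the incoming edge(s)): IN[B0] = {} ∩ OUT[B1] = {}
Applying B0's transfer function to that IN value gives OUT[B0] (row B0 above).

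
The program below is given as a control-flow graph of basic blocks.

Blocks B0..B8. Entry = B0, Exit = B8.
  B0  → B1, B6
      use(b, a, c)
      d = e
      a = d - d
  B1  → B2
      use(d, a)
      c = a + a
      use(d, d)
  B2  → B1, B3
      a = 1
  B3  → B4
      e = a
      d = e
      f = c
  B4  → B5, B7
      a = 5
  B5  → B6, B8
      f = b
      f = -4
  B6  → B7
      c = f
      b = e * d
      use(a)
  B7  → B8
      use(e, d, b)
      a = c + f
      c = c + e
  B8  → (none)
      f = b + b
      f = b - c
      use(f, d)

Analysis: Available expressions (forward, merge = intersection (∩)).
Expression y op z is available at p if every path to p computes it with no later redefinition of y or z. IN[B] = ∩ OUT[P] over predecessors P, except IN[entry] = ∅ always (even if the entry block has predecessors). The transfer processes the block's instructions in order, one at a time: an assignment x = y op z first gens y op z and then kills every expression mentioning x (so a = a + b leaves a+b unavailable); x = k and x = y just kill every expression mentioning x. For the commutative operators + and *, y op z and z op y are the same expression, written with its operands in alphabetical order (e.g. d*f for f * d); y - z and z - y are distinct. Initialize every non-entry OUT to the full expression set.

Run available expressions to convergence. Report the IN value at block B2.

Fixpoint table:
  B0:  IN={}  OUT={d-d}
  B1:  IN={d-d}  OUT={a+a, d-d}
  B2:  IN={a+a, d-d}  OUT={d-d}
  B3:  IN={d-d}  OUT={}
  B4:  IN={}  OUT={}
  B5:  IN={}  OUT={}
  B6:  IN={}  OUT={d*e}
  B7:  IN={}  OUT={}
  B8:  IN={}  OUT={b+b, b-c}

Merge at B2: IN[B2] = OUT[B1] = {a+a, d-d}

Answer: {a+a, d-d}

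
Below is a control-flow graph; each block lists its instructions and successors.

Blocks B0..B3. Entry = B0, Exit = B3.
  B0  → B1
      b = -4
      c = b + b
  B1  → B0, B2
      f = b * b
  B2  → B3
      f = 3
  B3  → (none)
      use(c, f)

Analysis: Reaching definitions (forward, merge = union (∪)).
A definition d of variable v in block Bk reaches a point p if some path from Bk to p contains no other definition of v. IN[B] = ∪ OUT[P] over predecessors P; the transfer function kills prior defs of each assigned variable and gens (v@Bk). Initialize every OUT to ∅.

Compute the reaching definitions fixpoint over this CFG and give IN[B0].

Converged values:
  B0:   IN={b@B0, c@B0, f@B1}   OUT={b@B0, c@B0, f@B1}
  B1:   IN={b@B0, c@B0, f@B1}   OUT={b@B0, c@B0, f@B1}
  B2:   IN={b@B0, c@B0, f@B1}   OUT={b@B0, c@B0, f@B2}
  B3:   IN={b@B0, c@B0, f@B2}   OUT={b@B0, c@B0, f@B2}

Merge at B0 (entry node, so the boundary value {} is joined with the incoming edge(s)): IN[B0] = {} ⊔ OUT[B1] = {b@B0, c@B0, f@B1}

Answer: {b@B0, c@B0, f@B1}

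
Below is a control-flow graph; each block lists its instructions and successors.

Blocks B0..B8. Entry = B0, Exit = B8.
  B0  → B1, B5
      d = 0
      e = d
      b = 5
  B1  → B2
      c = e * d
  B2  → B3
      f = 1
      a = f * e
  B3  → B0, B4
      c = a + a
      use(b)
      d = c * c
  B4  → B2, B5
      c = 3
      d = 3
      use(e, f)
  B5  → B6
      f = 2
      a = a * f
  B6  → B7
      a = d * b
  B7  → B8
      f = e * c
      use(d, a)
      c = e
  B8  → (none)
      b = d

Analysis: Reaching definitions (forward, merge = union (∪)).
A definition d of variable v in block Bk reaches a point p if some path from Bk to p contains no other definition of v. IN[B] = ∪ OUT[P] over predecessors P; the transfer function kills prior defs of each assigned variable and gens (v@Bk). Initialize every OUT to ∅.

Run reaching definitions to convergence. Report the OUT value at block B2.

Per-block solution:
  B0:   IN={a@B2, b@B0, c@B3, d@B3, e@B0, f@B2}   OUT={a@B2, b@B0, c@B3, d@B0, e@B0, f@B2}
  B1:   IN={a@B2, b@B0, c@B3, d@B0, e@B0, f@B2}   OUT={a@B2, b@B0, c@B1, d@B0, e@B0, f@B2}
  B2:   IN={a@B2, b@B0, c@B1, c@B4, d@B0, d@B4, e@B0, f@B2}   OUT={a@B2, b@B0, c@B1, c@B4, d@B0, d@B4, e@B0, f@B2}
  B3:   IN={a@B2, b@B0, c@B1, c@B4, d@B0, d@B4, e@B0, f@B2}   OUT={a@B2, b@B0, c@B3, d@B3, e@B0, f@B2}
  B4:   IN={a@B2, b@B0, c@B3, d@B3, e@B0, f@B2}   OUT={a@B2, b@B0, c@B4, d@B4, e@B0, f@B2}
  B5:   IN={a@B2, b@B0, c@B3, c@B4, d@B0, d@B4, e@B0, f@B2}   OUT={a@B5, b@B0, c@B3, c@B4, d@B0, d@B4, e@B0, f@B5}
  B6:   IN={a@B5, b@B0, c@B3, c@B4, d@B0, d@B4, e@B0, f@B5}   OUT={a@B6, b@B0, c@B3, c@B4, d@B0, d@B4, e@B0, f@B5}
  B7:   IN={a@B6, b@B0, c@B3, c@B4, d@B0, d@B4, e@B0, f@B5}   OUT={a@B6, b@B0, c@B7, d@B0, d@B4, e@B0, f@B7}
  B8:   IN={a@B6, b@B0, c@B7, d@B0, d@B4, e@B0, f@B7}   OUT={a@B6, b@B8, c@B7, d@B0, d@B4, e@B0, f@B7}

Merge at B2: IN[B2] = OUT[B1] ⊔ OUT[B4] = {a@B2, b@B0, c@B1, c@B4, d@B0, d@B4, e@B0, f@B2}
Applying B2's transfer function to that IN value gives OUT[B2] (row B2 above).

Answer: {a@B2, b@B0, c@B1, c@B4, d@B0, d@B4, e@B0, f@B2}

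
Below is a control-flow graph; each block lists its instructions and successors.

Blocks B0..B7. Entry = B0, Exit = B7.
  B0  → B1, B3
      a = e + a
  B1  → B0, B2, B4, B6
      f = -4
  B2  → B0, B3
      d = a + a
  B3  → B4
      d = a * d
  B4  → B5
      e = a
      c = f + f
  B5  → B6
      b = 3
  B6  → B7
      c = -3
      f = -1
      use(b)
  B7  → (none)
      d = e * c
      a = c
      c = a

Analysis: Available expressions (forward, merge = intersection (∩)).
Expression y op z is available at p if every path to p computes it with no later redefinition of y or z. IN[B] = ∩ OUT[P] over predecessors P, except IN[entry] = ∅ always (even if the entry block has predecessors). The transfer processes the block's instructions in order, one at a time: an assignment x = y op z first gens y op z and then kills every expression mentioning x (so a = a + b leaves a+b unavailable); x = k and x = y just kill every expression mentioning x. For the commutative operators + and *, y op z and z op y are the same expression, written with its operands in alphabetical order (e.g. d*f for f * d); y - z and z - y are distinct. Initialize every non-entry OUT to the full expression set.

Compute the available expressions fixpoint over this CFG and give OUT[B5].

Answer: {f+f}

Working:
Per-block solution:
  B0: | IN={} | OUT={}
  B1: | IN={} | OUT={}
  B2: | IN={} | OUT={a+a}
  B3: | IN={} | OUT={}
  B4: | IN={} | OUT={f+f}
  B5: | IN={f+f} | OUT={f+f}
  B6: | IN={} | OUT={}
  B7: | IN={} | OUT={}

Merge at B5: IN[B5] = OUT[B4] = {f+f}
Applying B5's transfer function to that IN value gives OUT[B5] (row B5 above).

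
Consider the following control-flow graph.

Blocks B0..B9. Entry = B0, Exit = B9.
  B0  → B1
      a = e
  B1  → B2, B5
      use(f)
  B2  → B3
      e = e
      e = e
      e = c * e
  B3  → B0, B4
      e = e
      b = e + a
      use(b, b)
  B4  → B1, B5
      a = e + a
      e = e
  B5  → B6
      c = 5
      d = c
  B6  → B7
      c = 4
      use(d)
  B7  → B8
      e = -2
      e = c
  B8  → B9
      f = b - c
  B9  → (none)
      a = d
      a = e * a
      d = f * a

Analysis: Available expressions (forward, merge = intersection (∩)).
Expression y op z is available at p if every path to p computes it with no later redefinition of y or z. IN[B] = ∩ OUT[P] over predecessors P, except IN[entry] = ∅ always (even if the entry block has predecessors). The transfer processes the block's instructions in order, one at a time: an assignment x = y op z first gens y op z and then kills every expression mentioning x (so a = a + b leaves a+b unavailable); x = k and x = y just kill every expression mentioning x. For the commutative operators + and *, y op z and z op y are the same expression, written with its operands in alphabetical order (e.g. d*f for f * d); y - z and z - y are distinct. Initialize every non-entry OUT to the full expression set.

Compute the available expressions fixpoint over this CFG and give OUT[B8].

Converged values:
  B0: | IN={} | OUT={}
  B1: | IN={} | OUT={}
  B2: | IN={} | OUT={}
  B3: | IN={} | OUT={a+e}
  B4: | IN={a+e} | OUT={}
  B5: | IN={} | OUT={}
  B6: | IN={} | OUT={}
  B7: | IN={} | OUT={}
  B8: | IN={} | OUT={b-c}
  B9: | IN={b-c} | OUT={a*f, b-c}

Merge at B8: IN[B8] = OUT[B7] = {}
Applying B8's transfer function to that IN value gives OUT[B8] (row B8 above).

Answer: {b-c}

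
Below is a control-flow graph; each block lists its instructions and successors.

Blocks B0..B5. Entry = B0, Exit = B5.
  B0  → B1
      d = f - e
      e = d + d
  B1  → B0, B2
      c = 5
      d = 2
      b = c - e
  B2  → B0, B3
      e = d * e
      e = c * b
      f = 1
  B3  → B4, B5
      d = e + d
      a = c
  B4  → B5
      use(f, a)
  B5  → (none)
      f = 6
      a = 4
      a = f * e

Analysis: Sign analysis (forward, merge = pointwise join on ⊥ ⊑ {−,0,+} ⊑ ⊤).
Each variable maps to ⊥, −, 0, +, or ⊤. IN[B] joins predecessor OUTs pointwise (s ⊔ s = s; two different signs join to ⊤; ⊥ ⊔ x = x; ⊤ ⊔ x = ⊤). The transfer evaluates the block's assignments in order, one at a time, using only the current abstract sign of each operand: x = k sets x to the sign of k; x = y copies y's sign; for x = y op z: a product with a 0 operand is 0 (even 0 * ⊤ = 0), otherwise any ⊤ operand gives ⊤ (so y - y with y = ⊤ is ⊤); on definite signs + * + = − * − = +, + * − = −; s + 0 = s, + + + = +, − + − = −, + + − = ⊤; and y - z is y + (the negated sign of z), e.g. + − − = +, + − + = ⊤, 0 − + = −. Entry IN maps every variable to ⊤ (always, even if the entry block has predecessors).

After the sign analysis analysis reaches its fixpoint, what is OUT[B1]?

Answer: {a: ⊤, b: ⊤, c: +, d: +, e: ⊤, f: ⊤}

Working:
Fixpoint table:
  B0:  IN=(all ⊤)  OUT=(all ⊤)
  B1:  IN=(all ⊤)  OUT={c:+, d:+; rest ⊤}
  B2:  IN={c:+, d:+; rest ⊤}  OUT={c:+, d:+, f:+; rest ⊤}
  B3:  IN={c:+, d:+, f:+; rest ⊤}  OUT={a:+, c:+, f:+; rest ⊤}
  B4:  IN={a:+, c:+, f:+; rest ⊤}  OUT={a:+, c:+, f:+; rest ⊤}
  B5:  IN={a:+, c:+, f:+; rest ⊤}  OUT={c:+, f:+; rest ⊤}

Merge at B1: IN[B1] = OUT[B0] = {a: ⊤, b: ⊤, c: ⊤, d: ⊤, e: ⊤, f: ⊤}
Applying B1's transfer function to that IN value gives OUT[B1] (row B1 above).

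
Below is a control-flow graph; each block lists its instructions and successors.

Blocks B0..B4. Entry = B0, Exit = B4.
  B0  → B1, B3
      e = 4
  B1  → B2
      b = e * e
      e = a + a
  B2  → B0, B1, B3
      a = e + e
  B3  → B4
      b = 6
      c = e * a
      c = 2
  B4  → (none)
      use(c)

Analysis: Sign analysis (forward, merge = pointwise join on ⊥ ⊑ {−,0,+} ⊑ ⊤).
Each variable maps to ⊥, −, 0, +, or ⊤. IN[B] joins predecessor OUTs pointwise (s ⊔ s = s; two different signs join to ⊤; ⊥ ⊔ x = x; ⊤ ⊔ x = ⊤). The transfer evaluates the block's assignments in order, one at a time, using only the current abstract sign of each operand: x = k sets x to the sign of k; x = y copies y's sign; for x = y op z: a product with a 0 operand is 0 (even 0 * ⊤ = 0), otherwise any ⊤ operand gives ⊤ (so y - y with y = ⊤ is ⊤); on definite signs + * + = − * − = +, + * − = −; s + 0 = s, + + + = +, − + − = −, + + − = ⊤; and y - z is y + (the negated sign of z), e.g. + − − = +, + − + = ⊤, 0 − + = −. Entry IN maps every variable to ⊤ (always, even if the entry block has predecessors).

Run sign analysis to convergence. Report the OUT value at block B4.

Converged values:
  B0:  IN=(all ⊤)  OUT={e:+; rest ⊤}
  B1:  IN=(all ⊤)  OUT=(all ⊤)
  B2:  IN=(all ⊤)  OUT=(all ⊤)
  B3:  IN=(all ⊤)  OUT={b:+, c:+; rest ⊤}
  B4:  IN={b:+, c:+; rest ⊤}  OUT={b:+, c:+; rest ⊤}

Merge at B4: IN[B4] = OUT[B3] = {a: ⊤, b: +, c: +, d: ⊤, e: ⊤, f: ⊤}
Applying B4's transfer function to that IN value gives OUT[B4] (row B4 above).

Answer: {a: ⊤, b: +, c: +, d: ⊤, e: ⊤, f: ⊤}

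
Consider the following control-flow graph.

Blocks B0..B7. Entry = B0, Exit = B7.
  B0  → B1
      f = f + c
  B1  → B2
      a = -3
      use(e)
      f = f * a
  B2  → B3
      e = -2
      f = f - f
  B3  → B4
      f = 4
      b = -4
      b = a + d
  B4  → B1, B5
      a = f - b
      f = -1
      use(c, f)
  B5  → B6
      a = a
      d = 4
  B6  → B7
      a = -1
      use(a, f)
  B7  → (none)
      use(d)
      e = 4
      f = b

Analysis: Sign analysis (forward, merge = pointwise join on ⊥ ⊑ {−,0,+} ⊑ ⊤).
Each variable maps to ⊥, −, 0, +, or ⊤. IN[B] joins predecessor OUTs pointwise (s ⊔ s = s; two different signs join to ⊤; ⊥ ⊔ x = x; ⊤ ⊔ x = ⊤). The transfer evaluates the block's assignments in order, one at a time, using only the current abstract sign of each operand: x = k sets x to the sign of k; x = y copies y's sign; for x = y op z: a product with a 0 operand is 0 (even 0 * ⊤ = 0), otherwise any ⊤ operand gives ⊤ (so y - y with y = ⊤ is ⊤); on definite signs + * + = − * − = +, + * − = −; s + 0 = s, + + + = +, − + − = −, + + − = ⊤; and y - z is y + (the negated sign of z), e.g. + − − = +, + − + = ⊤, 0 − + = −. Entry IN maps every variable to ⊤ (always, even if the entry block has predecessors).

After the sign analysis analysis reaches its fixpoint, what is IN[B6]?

Fixpoint table:
  B0:   IN=(all ⊤)   OUT=(all ⊤)
  B1:   IN=(all ⊤)   OUT={a:-; rest ⊤}
  B2:   IN={a:-; rest ⊤}   OUT={a:-, e:-; rest ⊤}
  B3:   IN={a:-, e:-; rest ⊤}   OUT={a:-, e:-, f:+; rest ⊤}
  B4:   IN={a:-, e:-, f:+; rest ⊤}   OUT={e:-, f:-; rest ⊤}
  B5:   IN={e:-, f:-; rest ⊤}   OUT={d:+, e:-, f:-; rest ⊤}
  B6:   IN={d:+, e:-, f:-; rest ⊤}   OUT={a:-, d:+, e:-, f:-; rest ⊤}
  B7:   IN={a:-, d:+, e:-, f:-; rest ⊤}   OUT={a:-, d:+, e:+; rest ⊤}

Merge at B6: IN[B6] = OUT[B5] = {a: ⊤, b: ⊤, c: ⊤, d: +, e: -, f: -}

Answer: {a: ⊤, b: ⊤, c: ⊤, d: +, e: -, f: -}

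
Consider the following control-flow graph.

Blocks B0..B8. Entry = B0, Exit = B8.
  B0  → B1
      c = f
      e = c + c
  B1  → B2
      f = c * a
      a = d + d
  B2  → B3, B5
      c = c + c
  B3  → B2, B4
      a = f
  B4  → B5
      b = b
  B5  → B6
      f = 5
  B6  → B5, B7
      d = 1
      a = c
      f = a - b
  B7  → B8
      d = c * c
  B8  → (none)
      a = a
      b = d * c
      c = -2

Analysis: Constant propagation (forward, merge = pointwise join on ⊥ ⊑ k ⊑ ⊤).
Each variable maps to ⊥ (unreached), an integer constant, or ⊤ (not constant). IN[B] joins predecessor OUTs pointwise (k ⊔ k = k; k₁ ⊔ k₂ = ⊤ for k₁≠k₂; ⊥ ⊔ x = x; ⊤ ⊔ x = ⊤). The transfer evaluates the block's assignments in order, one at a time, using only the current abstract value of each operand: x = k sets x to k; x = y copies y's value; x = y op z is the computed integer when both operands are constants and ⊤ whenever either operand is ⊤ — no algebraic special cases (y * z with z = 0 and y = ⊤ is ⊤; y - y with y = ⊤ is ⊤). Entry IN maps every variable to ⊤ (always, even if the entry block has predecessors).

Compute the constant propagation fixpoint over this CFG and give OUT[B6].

Answer: {a: ⊤, b: ⊤, c: ⊤, d: 1, e: ⊤, f: ⊤}

Trace:
Converged values:
  B0:   IN=(all ⊤)   OUT=(all ⊤)
  B1:   IN=(all ⊤)   OUT=(all ⊤)
  B2:   IN=(all ⊤)   OUT=(all ⊤)
  B3:   IN=(all ⊤)   OUT=(all ⊤)
  B4:   IN=(all ⊤)   OUT=(all ⊤)
  B5:   IN=(all ⊤)   OUT={f:5; rest ⊤}
  B6:   IN={f:5; rest ⊤}   OUT={d:1; rest ⊤}
  B7:   IN={d:1; rest ⊤}   OUT=(all ⊤)
  B8:   IN=(all ⊤)   OUT={c:-2; rest ⊤}

Merge at B6: IN[B6] = OUT[B5] = {a: ⊤, b: ⊤, c: ⊤, d: ⊤, e: ⊤, f: 5}
Applying B6's transfer function to that IN value gives OUT[B6] (row B6 above).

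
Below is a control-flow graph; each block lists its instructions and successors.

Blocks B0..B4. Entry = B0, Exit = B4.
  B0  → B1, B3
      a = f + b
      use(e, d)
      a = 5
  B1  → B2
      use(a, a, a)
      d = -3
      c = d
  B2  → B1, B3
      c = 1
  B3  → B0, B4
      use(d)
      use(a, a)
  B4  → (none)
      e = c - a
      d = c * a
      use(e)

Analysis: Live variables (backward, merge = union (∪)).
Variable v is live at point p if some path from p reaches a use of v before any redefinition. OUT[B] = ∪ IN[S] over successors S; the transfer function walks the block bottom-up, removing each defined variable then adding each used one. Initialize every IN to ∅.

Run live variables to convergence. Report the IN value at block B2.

Converged values:
  B0:  IN={b, c, d, e, f}  OUT={a, b, c, d, e, f}
  B1:  IN={a, b, e, f}  OUT={a, b, d, e, f}
  B2:  IN={a, b, d, e, f}  OUT={a, b, c, d, e, f}
  B3:  IN={a, b, c, d, e, f}  OUT={a, b, c, d, e, f}
  B4:  IN={a, c}  OUT={}

Merge at B2: OUT[B2] = IN[B1] ⊔ IN[B3] = {a, b, c, d, e, f}
Applying B2's transfer function to that OUT value gives IN[B2] (row B2 above).

Answer: {a, b, d, e, f}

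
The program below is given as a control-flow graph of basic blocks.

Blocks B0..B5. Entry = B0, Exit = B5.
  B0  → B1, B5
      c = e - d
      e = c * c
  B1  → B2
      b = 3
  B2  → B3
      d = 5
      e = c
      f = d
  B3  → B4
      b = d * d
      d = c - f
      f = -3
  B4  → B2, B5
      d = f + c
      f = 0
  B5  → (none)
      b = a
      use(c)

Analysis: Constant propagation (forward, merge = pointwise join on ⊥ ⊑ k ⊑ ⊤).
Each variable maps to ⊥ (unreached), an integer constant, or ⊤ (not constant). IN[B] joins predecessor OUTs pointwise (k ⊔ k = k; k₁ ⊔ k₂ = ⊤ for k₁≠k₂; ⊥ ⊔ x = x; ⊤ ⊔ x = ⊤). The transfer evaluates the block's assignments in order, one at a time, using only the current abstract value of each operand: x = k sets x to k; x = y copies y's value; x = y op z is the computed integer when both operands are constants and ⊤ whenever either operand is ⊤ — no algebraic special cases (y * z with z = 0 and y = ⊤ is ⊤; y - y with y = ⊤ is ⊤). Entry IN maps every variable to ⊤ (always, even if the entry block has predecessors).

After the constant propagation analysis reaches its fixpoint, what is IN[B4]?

Answer: {a: ⊤, b: 25, c: ⊤, d: ⊤, e: ⊤, f: -3}

Working:
Per-block solution:
  B0: | IN=(all ⊤) | OUT=(all ⊤)
  B1: | IN=(all ⊤) | OUT={b:3; rest ⊤}
  B2: | IN=(all ⊤) | OUT={d:5, f:5; rest ⊤}
  B3: | IN={d:5, f:5; rest ⊤} | OUT={b:25, f:-3; rest ⊤}
  B4: | IN={b:25, f:-3; rest ⊤} | OUT={b:25, f:0; rest ⊤}
  B5: | IN=(all ⊤) | OUT=(all ⊤)

Merge at B4: IN[B4] = OUT[B3] = {a: ⊤, b: 25, c: ⊤, d: ⊤, e: ⊤, f: -3}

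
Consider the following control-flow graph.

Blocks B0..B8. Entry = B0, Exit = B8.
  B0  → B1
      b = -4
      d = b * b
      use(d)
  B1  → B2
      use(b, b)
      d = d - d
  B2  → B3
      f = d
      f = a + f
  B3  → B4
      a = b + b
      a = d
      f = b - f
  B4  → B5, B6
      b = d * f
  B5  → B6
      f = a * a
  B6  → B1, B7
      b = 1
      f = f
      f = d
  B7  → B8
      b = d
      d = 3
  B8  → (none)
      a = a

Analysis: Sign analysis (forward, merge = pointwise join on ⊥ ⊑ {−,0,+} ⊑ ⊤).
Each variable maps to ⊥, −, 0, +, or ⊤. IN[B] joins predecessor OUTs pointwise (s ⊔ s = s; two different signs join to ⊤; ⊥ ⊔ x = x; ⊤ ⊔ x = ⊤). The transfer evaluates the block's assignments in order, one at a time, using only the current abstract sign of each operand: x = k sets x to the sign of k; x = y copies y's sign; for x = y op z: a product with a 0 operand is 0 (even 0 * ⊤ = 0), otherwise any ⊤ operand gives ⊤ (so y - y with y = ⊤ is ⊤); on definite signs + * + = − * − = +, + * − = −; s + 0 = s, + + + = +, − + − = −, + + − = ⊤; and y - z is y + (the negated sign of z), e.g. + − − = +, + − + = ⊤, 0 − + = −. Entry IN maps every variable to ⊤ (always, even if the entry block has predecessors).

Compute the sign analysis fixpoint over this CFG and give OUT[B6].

Fixpoint table:
  B0:  IN=(all ⊤)  OUT={b:-, d:+; rest ⊤}
  B1:  IN=(all ⊤)  OUT=(all ⊤)
  B2:  IN=(all ⊤)  OUT=(all ⊤)
  B3:  IN=(all ⊤)  OUT=(all ⊤)
  B4:  IN=(all ⊤)  OUT=(all ⊤)
  B5:  IN=(all ⊤)  OUT=(all ⊤)
  B6:  IN=(all ⊤)  OUT={b:+; rest ⊤}
  B7:  IN={b:+; rest ⊤}  OUT={d:+; rest ⊤}
  B8:  IN={d:+; rest ⊤}  OUT={d:+; rest ⊤}

Merge at B6: IN[B6] = OUT[B4] ⊔ OUT[B5] = {a: ⊤, b: ⊤, c: ⊤, d: ⊤, e: ⊤, f: ⊤}
Applying B6's transfer function to that IN value gives OUT[B6] (row B6 above).

Answer: {a: ⊤, b: +, c: ⊤, d: ⊤, e: ⊤, f: ⊤}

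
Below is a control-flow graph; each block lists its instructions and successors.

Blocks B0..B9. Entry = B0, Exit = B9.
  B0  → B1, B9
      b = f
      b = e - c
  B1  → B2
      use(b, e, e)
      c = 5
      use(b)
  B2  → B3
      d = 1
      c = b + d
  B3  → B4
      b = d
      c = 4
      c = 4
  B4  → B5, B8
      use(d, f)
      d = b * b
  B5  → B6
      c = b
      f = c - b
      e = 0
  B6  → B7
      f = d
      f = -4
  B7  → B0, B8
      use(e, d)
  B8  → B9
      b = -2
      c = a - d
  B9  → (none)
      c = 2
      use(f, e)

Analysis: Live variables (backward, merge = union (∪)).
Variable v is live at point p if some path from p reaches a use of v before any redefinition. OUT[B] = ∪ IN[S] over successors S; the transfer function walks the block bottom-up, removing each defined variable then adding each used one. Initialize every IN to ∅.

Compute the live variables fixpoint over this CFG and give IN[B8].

Answer: {a, d, e, f}

Working:
Per-block solution:
  B0:   IN={a, c, e, f}   OUT={a, b, e, f}
  B1:   IN={a, b, e, f}   OUT={a, b, e, f}
  B2:   IN={a, b, e, f}   OUT={a, d, e, f}
  B3:   IN={a, d, e, f}   OUT={a, b, d, e, f}
  B4:   IN={a, b, d, e, f}   OUT={a, b, d, e, f}
  B5:   IN={a, b, d}   OUT={a, c, d, e}
  B6:   IN={a, c, d, e}   OUT={a, c, d, e, f}
  B7:   IN={a, c, d, e, f}   OUT={a, c, d, e, f}
  B8:   IN={a, d, e, f}   OUT={e, f}
  B9:   IN={e, f}   OUT={}

Merge at B8: OUT[B8] = IN[B9] = {e, f}
Applying B8's transfer function to that OUT value gives IN[B8] (row B8 above).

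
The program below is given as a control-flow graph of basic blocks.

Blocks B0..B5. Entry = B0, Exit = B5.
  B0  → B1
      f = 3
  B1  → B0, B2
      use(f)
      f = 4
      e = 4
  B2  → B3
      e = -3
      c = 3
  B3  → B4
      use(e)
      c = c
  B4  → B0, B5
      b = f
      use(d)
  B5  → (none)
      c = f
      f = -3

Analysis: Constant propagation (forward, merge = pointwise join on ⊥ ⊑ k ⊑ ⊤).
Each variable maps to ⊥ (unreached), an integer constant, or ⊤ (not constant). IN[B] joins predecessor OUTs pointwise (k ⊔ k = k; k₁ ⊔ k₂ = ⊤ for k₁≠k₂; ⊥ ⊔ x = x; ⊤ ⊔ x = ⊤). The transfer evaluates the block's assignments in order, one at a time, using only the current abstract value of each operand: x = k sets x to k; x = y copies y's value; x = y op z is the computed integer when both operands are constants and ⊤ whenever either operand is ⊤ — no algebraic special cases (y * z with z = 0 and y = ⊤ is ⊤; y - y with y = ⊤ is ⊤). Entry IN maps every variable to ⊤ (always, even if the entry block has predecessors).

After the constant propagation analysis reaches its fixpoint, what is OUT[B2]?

Answer: {a: ⊤, b: ⊤, c: 3, d: ⊤, e: -3, f: 4}

Derivation:
Per-block solution:
  B0:  IN=(all ⊤)  OUT={f:3; rest ⊤}
  B1:  IN={f:3; rest ⊤}  OUT={e:4, f:4; rest ⊤}
  B2:  IN={e:4, f:4; rest ⊤}  OUT={c:3, e:-3, f:4; rest ⊤}
  B3:  IN={c:3, e:-3, f:4; rest ⊤}  OUT={c:3, e:-3, f:4; rest ⊤}
  B4:  IN={c:3, e:-3, f:4; rest ⊤}  OUT={b:4, c:3, e:-3, f:4; rest ⊤}
  B5:  IN={b:4, c:3, e:-3, f:4; rest ⊤}  OUT={b:4, c:4, e:-3, f:-3; rest ⊤}

Merge at B2: IN[B2] = OUT[B1] = {a: ⊤, b: ⊤, c: ⊤, d: ⊤, e: 4, f: 4}
Applying B2's transfer function to that IN value gives OUT[B2] (row B2 above).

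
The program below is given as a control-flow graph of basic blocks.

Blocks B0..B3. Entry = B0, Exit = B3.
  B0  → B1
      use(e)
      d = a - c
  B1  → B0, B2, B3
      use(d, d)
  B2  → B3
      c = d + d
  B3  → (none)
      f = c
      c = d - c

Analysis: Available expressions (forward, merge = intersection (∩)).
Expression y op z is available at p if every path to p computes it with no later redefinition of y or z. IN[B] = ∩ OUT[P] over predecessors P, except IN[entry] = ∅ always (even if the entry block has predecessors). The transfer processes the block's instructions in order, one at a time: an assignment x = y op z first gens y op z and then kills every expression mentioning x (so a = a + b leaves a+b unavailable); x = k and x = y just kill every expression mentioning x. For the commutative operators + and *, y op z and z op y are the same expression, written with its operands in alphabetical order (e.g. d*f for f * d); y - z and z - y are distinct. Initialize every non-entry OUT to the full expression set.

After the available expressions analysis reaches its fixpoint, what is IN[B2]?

Per-block solution:
  B0:  IN={}  OUT={a-c}
  B1:  IN={a-c}  OUT={a-c}
  B2:  IN={a-c}  OUT={d+d}
  B3:  IN={}  OUT={}

Merge at B2: IN[B2] = OUT[B1] = {a-c}

Answer: {a-c}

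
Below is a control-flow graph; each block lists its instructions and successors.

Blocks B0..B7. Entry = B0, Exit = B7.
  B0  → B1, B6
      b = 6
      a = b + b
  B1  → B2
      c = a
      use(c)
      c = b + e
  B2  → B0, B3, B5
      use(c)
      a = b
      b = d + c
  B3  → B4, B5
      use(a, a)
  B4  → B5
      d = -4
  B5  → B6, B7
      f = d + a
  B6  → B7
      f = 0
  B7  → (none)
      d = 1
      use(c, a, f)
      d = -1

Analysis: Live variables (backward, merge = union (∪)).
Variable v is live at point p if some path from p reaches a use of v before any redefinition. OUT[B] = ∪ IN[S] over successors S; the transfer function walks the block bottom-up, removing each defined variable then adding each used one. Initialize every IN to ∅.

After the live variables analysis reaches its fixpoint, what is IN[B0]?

Answer: {c, d, e}

Working:
Per-block solution:
  B0:   IN={c, d, e}   OUT={a, b, c, d, e}
  B1:   IN={a, b, d, e}   OUT={b, c, d, e}
  B2:   IN={b, c, d, e}   OUT={a, c, d, e}
  B3:   IN={a, c, d}   OUT={a, c, d}
  B4:   IN={a, c}   OUT={a, c, d}
  B5:   IN={a, c, d}   OUT={a, c, f}
  B6:   IN={a, c}   OUT={a, c, f}
  B7:   IN={a, c, f}   OUT={}

Merge at B0: OUT[B0] = IN[B1] ⊔ IN[B6] = {a, b, c, d, e}
Applying B0's transfer function to that OUT value gives IN[B0] (row B0 above).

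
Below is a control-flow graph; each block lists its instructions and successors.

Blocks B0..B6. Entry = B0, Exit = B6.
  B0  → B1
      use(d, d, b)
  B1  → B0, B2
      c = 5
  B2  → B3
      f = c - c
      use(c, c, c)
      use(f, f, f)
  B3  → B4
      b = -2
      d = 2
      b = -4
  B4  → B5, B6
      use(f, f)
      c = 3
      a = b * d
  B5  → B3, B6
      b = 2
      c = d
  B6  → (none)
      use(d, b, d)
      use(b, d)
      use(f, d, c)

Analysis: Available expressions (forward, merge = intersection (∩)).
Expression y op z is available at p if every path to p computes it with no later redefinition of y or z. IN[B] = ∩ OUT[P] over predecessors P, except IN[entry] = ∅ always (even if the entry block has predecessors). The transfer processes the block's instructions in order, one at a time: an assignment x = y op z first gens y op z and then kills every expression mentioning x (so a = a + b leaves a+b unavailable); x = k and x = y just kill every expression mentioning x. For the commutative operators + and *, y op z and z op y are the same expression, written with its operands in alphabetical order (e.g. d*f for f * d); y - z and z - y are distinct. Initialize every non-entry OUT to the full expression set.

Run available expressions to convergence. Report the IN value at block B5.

Per-block solution:
  B0: | IN={} | OUT={}
  B1: | IN={} | OUT={}
  B2: | IN={} | OUT={c-c}
  B3: | IN={} | OUT={}
  B4: | IN={} | OUT={b*d}
  B5: | IN={b*d} | OUT={}
  B6: | IN={} | OUT={}

Merge at B5: IN[B5] = OUT[B4] = {b*d}

Answer: {b*d}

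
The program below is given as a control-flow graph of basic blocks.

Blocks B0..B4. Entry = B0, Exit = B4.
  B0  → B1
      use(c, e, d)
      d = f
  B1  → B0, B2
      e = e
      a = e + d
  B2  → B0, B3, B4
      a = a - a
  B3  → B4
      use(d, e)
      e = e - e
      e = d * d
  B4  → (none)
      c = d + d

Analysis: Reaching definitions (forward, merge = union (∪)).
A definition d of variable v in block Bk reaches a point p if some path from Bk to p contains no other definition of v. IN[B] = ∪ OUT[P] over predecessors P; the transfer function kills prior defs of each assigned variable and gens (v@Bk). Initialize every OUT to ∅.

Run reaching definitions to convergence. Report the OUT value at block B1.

Answer: {a@B1, d@B0, e@B1}

Working:
Per-block solution:
  B0:  IN={a@B1, a@B2, d@B0, e@B1}  OUT={a@B1, a@B2, d@B0, e@B1}
  B1:  IN={a@B1, a@B2, d@B0, e@B1}  OUT={a@B1, d@B0, e@B1}
  B2:  IN={a@B1, d@B0, e@B1}  OUT={a@B2, d@B0, e@B1}
  B3:  IN={a@B2, d@B0, e@B1}  OUT={a@B2, d@B0, e@B3}
  B4:  IN={a@B2, d@B0, e@B1, e@B3}  OUT={a@B2, c@B4, d@B0, e@B1, e@B3}

Merge at B1: IN[B1] = OUT[B0] = {a@B1, a@B2, d@B0, e@B1}
Applying B1's transfer function to that IN value gives OUT[B1] (row B1 above).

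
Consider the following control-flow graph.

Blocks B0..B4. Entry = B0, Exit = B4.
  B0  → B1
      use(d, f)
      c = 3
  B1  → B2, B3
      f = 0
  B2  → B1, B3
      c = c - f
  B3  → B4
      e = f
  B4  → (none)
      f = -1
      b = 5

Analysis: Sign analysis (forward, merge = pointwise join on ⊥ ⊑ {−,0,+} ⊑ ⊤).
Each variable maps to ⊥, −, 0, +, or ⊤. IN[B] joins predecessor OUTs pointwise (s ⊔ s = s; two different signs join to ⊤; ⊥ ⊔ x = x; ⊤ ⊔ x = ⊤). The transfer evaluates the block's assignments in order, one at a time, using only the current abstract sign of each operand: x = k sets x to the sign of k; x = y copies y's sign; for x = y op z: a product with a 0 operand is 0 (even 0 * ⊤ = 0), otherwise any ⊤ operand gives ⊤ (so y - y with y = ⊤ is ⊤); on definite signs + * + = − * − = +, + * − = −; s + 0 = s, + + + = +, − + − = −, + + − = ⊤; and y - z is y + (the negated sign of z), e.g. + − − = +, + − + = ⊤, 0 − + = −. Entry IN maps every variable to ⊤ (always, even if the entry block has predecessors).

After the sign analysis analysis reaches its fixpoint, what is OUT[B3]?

Answer: {a: ⊤, b: ⊤, c: +, d: ⊤, e: 0, f: 0}

Derivation:
Converged values:
  B0: | IN=(all ⊤) | OUT={c:+; rest ⊤}
  B1: | IN={c:+; rest ⊤} | OUT={c:+, f:0; rest ⊤}
  B2: | IN={c:+, f:0; rest ⊤} | OUT={c:+, f:0; rest ⊤}
  B3: | IN={c:+, f:0; rest ⊤} | OUT={c:+, e:0, f:0; rest ⊤}
  B4: | IN={c:+, e:0, f:0; rest ⊤} | OUT={b:+, c:+, e:0, f:-; rest ⊤}

Merge at B3: IN[B3] = OUT[B1] ⊔ OUT[B2] = {a: ⊤, b: ⊤, c: +, d: ⊤, e: ⊤, f: 0}
Applying B3's transfer function to that IN value gives OUT[B3] (row B3 above).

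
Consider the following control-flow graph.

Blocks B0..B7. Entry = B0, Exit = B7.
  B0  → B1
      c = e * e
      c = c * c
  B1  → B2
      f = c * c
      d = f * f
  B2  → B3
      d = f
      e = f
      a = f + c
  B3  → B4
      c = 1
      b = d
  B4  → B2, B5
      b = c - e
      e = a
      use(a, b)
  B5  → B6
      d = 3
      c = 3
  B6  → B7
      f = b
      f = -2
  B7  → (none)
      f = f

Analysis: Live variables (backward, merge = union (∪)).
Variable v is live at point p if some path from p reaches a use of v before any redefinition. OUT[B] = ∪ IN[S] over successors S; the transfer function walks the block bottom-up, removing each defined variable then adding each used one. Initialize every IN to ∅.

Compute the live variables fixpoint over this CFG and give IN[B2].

Answer: {c, f}

Working:
Per-block solution:
  B0: | IN={e} | OUT={c}
  B1: | IN={c} | OUT={c, f}
  B2: | IN={c, f} | OUT={a, d, e, f}
  B3: | IN={a, d, e, f} | OUT={a, c, e, f}
  B4: | IN={a, c, e, f} | OUT={b, c, f}
  B5: | IN={b} | OUT={b}
  B6: | IN={b} | OUT={f}
  B7: | IN={f} | OUT={}

Merge at B2: OUT[B2] = IN[B3] = {a, d, e, f}
Applying B2's transfer function to that OUT value gives IN[B2] (row B2 above).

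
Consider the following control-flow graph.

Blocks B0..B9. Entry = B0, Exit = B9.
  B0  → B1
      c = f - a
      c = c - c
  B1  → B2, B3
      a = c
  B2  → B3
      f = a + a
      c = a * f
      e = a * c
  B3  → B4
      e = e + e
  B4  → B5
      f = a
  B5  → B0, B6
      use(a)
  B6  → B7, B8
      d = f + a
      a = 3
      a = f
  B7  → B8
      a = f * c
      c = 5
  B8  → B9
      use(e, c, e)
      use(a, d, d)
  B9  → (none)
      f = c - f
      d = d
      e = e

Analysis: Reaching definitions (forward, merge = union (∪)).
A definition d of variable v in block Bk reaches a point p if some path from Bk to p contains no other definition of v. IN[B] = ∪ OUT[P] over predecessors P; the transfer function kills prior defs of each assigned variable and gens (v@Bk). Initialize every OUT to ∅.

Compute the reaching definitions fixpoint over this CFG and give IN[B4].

Converged values:
  B0:   IN={a@B1, c@B0, c@B2, e@B3, f@B4}   OUT={a@B1, c@B0, e@B3, f@B4}
  B1:   IN={a@B1, c@B0, e@B3, f@B4}   OUT={a@B1, c@B0, e@B3, f@B4}
  B2:   IN={a@B1, c@B0, e@B3, f@B4}   OUT={a@B1, c@B2, e@B2, f@B2}
  B3:   IN={a@B1, c@B0, c@B2, e@B2, e@B3, f@B2, f@B4}   OUT={a@B1, c@B0, c@B2, e@B3, f@B2, f@B4}
  B4:   IN={a@B1, c@B0, c@B2, e@B3, f@B2, f@B4}   OUT={a@B1, c@B0, c@B2, e@B3, f@B4}
  B5:   IN={a@B1, c@B0, c@B2, e@B3, f@B4}   OUT={a@B1, c@B0, c@B2, e@B3, f@B4}
  B6:   IN={a@B1, c@B0, c@B2, e@B3, f@B4}   OUT={a@B6, c@B0, c@B2, d@B6, e@B3, f@B4}
  B7:   IN={a@B6, c@B0, c@B2, d@B6, e@B3, f@B4}   OUT={a@B7, c@B7, d@B6, e@B3, f@B4}
  B8:   IN={a@B6, a@B7, c@B0, c@B2, c@B7, d@B6, e@B3, f@B4}   OUT={a@B6, a@B7, c@B0, c@B2, c@B7, d@B6, e@B3, f@B4}
  B9:   IN={a@B6, a@B7, c@B0, c@B2, c@B7, d@B6, e@B3, f@B4}   OUT={a@B6, a@B7, c@B0, c@B2, c@B7, d@B9, e@B9, f@B9}

Merge at B4: IN[B4] = OUT[B3] = {a@B1, c@B0, c@B2, e@B3, f@B2, f@B4}

Answer: {a@B1, c@B0, c@B2, e@B3, f@B2, f@B4}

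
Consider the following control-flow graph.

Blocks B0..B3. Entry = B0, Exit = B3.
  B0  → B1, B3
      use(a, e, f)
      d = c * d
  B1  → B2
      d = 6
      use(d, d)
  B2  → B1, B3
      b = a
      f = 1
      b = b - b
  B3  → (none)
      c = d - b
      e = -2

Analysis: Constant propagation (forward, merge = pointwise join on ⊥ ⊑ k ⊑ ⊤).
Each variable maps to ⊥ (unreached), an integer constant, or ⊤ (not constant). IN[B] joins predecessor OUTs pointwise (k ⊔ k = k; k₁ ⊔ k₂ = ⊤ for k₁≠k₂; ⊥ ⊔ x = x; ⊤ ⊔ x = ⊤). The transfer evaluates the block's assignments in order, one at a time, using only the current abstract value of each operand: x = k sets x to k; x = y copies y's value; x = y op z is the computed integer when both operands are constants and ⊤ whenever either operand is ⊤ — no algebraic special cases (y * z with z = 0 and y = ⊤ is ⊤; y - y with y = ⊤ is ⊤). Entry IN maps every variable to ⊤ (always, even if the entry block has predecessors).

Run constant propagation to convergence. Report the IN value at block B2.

Converged values:
  B0:   IN=(all ⊤)   OUT=(all ⊤)
  B1:   IN=(all ⊤)   OUT={d:6; rest ⊤}
  B2:   IN={d:6; rest ⊤}   OUT={d:6, f:1; rest ⊤}
  B3:   IN=(all ⊤)   OUT={e:-2; rest ⊤}

Merge at B2: IN[B2] = OUT[B1] = {a: ⊤, b: ⊤, c: ⊤, d: 6, e: ⊤, f: ⊤}

Answer: {a: ⊤, b: ⊤, c: ⊤, d: 6, e: ⊤, f: ⊤}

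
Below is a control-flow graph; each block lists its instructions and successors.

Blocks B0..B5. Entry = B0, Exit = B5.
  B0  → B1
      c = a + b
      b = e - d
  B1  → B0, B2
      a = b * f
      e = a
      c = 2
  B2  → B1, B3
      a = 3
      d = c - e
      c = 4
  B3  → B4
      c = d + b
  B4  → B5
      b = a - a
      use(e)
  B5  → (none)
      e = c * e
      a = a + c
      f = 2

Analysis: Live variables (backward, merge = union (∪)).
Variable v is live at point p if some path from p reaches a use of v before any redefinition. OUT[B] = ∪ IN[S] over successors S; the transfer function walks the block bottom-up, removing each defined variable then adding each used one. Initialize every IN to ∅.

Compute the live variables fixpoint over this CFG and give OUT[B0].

Fixpoint table:
  B0:   IN={a, b, d, e, f}   OUT={b, d, f}
  B1:   IN={b, d, f}   OUT={a, b, c, d, e, f}
  B2:   IN={b, c, e, f}   OUT={a, b, d, e, f}
  B3:   IN={a, b, d, e}   OUT={a, c, e}
  B4:   IN={a, c, e}   OUT={a, c, e}
  B5:   IN={a, c, e}   OUT={}

Merge at B0: OUT[B0] = IN[B1] = {b, d, f}

Answer: {b, d, f}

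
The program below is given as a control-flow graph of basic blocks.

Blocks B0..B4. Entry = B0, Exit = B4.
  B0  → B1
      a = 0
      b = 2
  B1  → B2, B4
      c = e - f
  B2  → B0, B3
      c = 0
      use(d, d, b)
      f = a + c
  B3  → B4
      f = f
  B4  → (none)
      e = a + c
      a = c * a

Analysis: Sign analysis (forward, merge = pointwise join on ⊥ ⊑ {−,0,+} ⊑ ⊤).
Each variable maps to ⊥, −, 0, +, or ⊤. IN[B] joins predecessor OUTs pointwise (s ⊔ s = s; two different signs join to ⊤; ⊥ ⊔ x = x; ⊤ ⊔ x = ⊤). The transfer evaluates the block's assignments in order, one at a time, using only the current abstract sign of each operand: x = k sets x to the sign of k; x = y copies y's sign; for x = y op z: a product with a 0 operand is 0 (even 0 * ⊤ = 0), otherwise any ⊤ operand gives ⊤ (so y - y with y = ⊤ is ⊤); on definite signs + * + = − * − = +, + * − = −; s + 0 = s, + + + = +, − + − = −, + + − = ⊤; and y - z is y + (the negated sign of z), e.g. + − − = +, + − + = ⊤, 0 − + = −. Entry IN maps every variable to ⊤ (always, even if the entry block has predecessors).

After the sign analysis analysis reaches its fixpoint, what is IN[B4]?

Answer: {a: 0, b: +, c: ⊤, d: ⊤, e: ⊤, f: ⊤}

Working:
Fixpoint table:
  B0: | IN=(all ⊤) | OUT={a:0, b:+; rest ⊤}
  B1: | IN={a:0, b:+; rest ⊤} | OUT={a:0, b:+; rest ⊤}
  B2: | IN={a:0, b:+; rest ⊤} | OUT={a:0, b:+, c:0, f:0; rest ⊤}
  B3: | IN={a:0, b:+, c:0, f:0; rest ⊤} | OUT={a:0, b:+, c:0, f:0; rest ⊤}
  B4: | IN={a:0, b:+; rest ⊤} | OUT={a:0, b:+; rest ⊤}

Merge at B4: IN[B4] = OUT[B1] ⊔ OUT[B3] = {a: 0, b: +, c: ⊤, d: ⊤, e: ⊤, f: ⊤}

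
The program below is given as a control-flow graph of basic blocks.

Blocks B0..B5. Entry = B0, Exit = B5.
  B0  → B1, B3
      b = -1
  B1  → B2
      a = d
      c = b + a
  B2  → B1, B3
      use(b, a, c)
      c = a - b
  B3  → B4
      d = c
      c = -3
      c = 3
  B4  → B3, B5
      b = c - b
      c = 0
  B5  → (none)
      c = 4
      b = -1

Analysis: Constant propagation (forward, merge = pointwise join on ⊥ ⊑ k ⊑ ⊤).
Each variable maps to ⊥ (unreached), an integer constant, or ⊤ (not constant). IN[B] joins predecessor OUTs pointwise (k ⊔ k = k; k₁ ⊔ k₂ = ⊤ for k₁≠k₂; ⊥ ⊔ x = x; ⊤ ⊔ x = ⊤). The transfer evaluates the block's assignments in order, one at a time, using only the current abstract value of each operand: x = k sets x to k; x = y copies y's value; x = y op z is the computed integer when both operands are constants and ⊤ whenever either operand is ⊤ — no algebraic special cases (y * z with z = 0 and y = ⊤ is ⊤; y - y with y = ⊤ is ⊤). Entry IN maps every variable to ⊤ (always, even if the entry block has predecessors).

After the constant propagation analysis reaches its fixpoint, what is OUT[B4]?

Answer: {a: ⊤, b: ⊤, c: 0, d: ⊤, e: ⊤, f: ⊤}

Trace:
Converged values:
  B0:   IN=(all ⊤)   OUT={b:-1; rest ⊤}
  B1:   IN={b:-1; rest ⊤}   OUT={b:-1; rest ⊤}
  B2:   IN={b:-1; rest ⊤}   OUT={b:-1; rest ⊤}
  B3:   IN=(all ⊤)   OUT={c:3; rest ⊤}
  B4:   IN={c:3; rest ⊤}   OUT={c:0; rest ⊤}
  B5:   IN={c:0; rest ⊤}   OUT={b:-1, c:4; rest ⊤}

Merge at B4: IN[B4] = OUT[B3] = {a: ⊤, b: ⊤, c: 3, d: ⊤, e: ⊤, f: ⊤}
Applying B4's transfer function to that IN value gives OUT[B4] (row B4 above).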